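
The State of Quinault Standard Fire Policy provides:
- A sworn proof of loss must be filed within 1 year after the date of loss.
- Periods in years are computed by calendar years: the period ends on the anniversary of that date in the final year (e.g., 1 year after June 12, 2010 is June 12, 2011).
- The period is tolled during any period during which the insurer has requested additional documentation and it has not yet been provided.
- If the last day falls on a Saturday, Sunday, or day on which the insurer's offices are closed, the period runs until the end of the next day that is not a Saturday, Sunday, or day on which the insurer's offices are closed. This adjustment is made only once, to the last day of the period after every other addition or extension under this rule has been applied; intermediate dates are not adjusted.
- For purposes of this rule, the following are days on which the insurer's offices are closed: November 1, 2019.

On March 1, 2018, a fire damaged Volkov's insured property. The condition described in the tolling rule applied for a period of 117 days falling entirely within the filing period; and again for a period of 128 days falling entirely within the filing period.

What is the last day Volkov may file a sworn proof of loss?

1 year after March 1, 2018 is March 1, 2019.
Tolling adds 117 days: March 1, 2019 + 117 days = June 26, 2019.
Tolling adds 128 days: June 26, 2019 + 128 days = November 1, 2019.
November 1, 2019 is a listed holiday; November 2, 2019 is Saturday; November 3, 2019 is Sunday. The next qualifying day is November 4, 2019.

November 4, 2019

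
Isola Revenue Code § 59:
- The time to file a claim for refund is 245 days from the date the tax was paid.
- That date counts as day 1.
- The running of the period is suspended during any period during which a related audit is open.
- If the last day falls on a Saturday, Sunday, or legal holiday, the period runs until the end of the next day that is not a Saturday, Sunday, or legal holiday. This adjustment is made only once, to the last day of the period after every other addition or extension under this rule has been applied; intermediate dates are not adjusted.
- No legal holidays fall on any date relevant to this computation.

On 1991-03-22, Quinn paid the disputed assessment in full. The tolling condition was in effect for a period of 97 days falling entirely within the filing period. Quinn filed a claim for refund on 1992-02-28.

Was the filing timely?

Counting 1991-03-22 as day 1, day 245 is November 21, 1991.
Tolling adds 97 days: November 21, 1991 + 97 days = February 26, 1992.
February 26, 1992 is a Wednesday and not a legal holiday, so no extension applies.
The deadline is February 26, 1992; the filing on February 28, 1992 is after that date.

No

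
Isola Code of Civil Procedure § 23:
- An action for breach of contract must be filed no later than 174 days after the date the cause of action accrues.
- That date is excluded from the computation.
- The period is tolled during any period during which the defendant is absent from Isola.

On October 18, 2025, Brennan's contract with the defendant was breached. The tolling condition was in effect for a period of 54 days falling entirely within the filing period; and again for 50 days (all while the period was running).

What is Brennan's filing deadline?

174 days after October 18, 2025 is April 10, 2026.
Tolling adds 54 days: April 10, 2026 + 54 days = June 3, 2026.
Tolling adds 50 days: June 3, 2026 + 50 days = July 23, 2026.

July 23, 2026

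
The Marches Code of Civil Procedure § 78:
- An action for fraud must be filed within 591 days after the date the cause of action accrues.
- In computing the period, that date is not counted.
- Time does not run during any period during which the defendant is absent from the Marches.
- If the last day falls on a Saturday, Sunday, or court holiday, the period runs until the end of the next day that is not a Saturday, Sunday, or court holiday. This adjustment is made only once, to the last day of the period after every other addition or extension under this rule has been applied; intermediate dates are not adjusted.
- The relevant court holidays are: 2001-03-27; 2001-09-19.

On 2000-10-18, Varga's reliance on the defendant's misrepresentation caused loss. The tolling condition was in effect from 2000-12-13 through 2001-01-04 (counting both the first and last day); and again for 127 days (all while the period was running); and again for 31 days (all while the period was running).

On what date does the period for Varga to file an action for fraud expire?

591 days after 2000-10-18 is June 1, 2002.
From December 13, 2000 through January 4, 2001 inclusive is 23 days; tolling adds 23 days: June 1, 2002 + 23 days = June 24, 2002.
Tolling adds 127 days: June 24, 2002 + 127 days = October 29, 2002.
Tolling adds 31 days: October 29, 2002 + 31 days = November 29, 2002.
November 29, 2002 is a Friday and not a court holiday, so no extension applies.

November 29, 2002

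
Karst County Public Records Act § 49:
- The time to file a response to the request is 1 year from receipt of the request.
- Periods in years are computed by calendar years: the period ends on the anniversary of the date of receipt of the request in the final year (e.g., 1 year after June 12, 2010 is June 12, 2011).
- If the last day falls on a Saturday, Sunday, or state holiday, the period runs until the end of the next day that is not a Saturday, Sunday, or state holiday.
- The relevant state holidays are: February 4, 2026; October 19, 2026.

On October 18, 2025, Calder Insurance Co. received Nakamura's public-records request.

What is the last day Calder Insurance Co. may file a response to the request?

October 20, 2026

1 year after October 18, 2025 is October 18, 2026.
October 18, 2026 is Sunday; October 19, 2026 is a listed holiday. The next qualifying day is October 20, 2026.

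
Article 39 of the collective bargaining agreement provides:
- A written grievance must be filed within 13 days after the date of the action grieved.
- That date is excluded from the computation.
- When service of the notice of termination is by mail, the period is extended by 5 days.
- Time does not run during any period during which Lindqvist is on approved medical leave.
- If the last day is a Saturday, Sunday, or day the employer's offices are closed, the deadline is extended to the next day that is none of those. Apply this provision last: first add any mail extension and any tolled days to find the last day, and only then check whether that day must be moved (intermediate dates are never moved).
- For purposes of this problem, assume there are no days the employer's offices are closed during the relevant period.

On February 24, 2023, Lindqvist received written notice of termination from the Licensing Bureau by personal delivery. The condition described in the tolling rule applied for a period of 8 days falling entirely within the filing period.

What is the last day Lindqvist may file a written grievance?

March 17, 2023

13 days after February 24, 2023 is March 9, 2023.
Service was not by mail, so no mail extension applies.
Tolling adds 8 days: March 9, 2023 + 8 days = March 17, 2023.
March 17, 2023 is a Friday and not a day the employer's offices are closed, so no extension applies.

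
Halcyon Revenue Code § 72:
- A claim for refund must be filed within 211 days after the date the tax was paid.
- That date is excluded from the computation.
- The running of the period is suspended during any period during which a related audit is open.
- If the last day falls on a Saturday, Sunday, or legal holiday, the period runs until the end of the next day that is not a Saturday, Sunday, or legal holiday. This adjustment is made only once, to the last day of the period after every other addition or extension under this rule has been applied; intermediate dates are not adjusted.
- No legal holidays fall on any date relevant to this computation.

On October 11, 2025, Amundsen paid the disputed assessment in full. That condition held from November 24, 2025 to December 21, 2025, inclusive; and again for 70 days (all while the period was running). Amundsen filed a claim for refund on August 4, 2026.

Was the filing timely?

211 days after October 11, 2025 is May 10, 2026.
From November 24, 2025 through December 21, 2025 inclusive is 28 days; tolling adds 28 days: May 10, 2026 + 28 days = June 7, 2026.
Tolling adds 70 days: June 7, 2026 + 70 days = August 16, 2026.
August 16, 2026 is Sunday. The next qualifying day is August 17, 2026.
The deadline is August 17, 2026; the filing on August 4, 2026 is on or before that date.

Yes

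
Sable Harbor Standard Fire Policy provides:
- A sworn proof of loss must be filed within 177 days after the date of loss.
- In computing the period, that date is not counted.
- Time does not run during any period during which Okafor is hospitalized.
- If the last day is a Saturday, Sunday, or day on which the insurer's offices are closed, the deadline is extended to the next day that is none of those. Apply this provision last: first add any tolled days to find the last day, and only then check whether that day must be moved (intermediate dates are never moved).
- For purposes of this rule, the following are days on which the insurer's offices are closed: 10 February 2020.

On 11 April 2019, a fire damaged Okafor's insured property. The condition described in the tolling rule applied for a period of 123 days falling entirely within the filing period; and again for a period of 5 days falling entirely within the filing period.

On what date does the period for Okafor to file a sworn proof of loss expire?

February 11, 2020

177 days after 11 April 2019 is October 5, 2019.
Tolling adds 123 days: October 5, 2019 + 123 days = February 5, 2020.
Tolling adds 5 days: February 5, 2020 + 5 days = February 10, 2020.
February 10, 2020 is a listed holiday. The next qualifying day is February 11, 2020.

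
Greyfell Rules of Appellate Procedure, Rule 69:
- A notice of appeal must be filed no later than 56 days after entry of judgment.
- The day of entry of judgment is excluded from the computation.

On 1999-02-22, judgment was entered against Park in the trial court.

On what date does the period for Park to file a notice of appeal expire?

56 days after 1999-02-22 is April 19, 1999.

April 19, 1999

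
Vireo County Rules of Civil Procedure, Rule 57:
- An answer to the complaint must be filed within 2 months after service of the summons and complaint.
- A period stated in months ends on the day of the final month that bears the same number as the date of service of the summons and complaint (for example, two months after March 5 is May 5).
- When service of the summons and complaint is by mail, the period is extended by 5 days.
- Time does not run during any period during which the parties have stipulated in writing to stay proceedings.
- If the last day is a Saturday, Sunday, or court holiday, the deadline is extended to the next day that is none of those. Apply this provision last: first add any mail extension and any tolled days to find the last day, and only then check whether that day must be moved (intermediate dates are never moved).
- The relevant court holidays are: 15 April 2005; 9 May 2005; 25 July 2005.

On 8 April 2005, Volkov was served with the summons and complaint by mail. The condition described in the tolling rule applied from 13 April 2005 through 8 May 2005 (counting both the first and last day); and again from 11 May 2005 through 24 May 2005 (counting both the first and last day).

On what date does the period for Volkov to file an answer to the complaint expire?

July 26, 2005

2 months after 8 April 2005 is June 8, 2005.
Service was by mail, adding 5 days: June 8, 2005 + 5 days = June 13, 2005.
From April 13, 2005 through May 8, 2005 inclusive is 26 days; tolling adds 26 days: June 13, 2005 + 26 days = July 9, 2005.
From May 11, 2005 through May 24, 2005 inclusive is 14 days; tolling adds 14 days: July 9, 2005 + 14 days = July 23, 2005.
July 23, 2005 is Saturday; July 24, 2005 is Sunday; July 25, 2005 is a listed holiday. The next qualifying day is July 26, 2005.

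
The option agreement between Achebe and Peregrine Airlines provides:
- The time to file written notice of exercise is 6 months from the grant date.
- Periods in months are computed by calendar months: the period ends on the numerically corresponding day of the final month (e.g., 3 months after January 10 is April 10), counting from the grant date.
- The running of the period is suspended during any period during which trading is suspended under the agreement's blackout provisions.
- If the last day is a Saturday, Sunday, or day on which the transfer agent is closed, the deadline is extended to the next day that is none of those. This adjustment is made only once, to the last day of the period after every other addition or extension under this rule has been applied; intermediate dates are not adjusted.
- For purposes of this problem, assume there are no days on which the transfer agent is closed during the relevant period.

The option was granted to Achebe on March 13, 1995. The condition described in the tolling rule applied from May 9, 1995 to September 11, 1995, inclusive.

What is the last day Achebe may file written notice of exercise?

6 months after March 13, 1995 is September 13, 1995.
From May 9, 1995 through September 11, 1995 inclusive is 126 days; tolling adds 126 days: September 13, 1995 + 126 days = January 17, 1996.
January 17, 1996 is a Wednesday and not a day on which the transfer agent is closed, so no extension applies.

January 17, 1996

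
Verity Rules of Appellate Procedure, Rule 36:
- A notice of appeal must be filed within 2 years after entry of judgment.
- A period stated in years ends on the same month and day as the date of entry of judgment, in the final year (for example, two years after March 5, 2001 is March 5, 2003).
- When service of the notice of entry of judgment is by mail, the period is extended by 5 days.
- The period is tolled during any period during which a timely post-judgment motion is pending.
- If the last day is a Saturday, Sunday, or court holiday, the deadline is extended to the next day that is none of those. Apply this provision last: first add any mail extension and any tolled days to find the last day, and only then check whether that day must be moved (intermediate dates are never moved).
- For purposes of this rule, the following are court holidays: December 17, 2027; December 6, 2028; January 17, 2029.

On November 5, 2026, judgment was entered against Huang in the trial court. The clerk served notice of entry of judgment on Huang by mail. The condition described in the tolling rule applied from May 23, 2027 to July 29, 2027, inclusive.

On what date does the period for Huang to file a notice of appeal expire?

2 years after November 5, 2026 is November 5, 2028.
Service was by mail, adding 5 days: November 5, 2028 + 5 days = November 10, 2028.
From May 23, 2027 through July 29, 2027 inclusive is 68 days; tolling adds 68 days: November 10, 2028 + 68 days = January 17, 2029.
January 17, 2029 is a listed holiday. The next qualifying day is January 18, 2029.

January 18, 2029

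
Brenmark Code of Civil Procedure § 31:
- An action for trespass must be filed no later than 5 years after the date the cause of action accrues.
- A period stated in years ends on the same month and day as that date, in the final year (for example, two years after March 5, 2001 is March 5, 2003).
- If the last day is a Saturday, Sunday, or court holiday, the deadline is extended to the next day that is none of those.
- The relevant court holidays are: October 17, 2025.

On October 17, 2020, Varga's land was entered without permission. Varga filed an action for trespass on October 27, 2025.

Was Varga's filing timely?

5 years after October 17, 2020 is October 17, 2025.
October 17, 2025 is a listed holiday; October 18, 2025 is Saturday; October 19, 2025 is Sunday. The next qualifying day is October 20, 2025.
The deadline is October 20, 2025; the filing on October 27, 2025 is after that date.

No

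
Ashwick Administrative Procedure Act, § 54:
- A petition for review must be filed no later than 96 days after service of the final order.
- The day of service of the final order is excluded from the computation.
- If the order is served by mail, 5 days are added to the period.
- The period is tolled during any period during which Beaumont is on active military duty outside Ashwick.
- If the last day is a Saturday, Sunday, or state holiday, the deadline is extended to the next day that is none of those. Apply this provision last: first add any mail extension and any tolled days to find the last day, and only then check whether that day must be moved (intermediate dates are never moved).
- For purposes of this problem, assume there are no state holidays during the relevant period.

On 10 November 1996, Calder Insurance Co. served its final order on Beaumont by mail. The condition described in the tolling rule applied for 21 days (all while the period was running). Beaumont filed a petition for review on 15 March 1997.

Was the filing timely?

96 days after 10 November 1996 is February 14, 1997.
Service was by mail, adding 5 days: February 14, 1997 + 5 days = February 19, 1997.
Tolling adds 21 days: February 19, 1997 + 21 days = March 12, 1997.
March 12, 1997 is a Wednesday and not a state holiday, so no extension applies.
The deadline is March 12, 1997; the filing on March 15, 1997 is after that date.

No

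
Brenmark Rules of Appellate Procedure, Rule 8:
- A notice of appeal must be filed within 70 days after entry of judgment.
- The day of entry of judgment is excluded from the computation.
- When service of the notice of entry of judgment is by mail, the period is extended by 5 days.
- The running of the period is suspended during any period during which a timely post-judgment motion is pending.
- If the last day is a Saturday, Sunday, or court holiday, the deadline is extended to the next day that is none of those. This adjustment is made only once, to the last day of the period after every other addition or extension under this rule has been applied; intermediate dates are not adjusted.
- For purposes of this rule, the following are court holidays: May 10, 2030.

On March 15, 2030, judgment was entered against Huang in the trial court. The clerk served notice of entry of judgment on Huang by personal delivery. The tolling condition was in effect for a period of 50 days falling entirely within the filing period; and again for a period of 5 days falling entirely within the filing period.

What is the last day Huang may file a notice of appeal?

70 days after March 15, 2030 is May 24, 2030.
Service was not by mail, so no mail extension applies.
Tolling adds 50 days: May 24, 2030 + 50 days = July 13, 2030.
Tolling adds 5 days: July 13, 2030 + 5 days = July 18, 2030.
July 18, 2030 is a Thursday and not a court holiday, so no extension applies.

July 18, 2030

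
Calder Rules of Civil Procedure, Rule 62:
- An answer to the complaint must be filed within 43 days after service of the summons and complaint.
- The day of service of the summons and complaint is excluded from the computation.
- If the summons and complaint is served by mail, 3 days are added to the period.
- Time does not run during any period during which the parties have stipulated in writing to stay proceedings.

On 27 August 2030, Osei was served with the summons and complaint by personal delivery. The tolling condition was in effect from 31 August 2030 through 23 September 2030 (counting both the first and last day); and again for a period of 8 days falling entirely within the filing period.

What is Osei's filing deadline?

November 10, 2030

43 days after 27 August 2030 is October 9, 2030.
Service was not by mail, so no mail extension applies.
From August 31, 2030 through September 23, 2030 inclusive is 24 days; tolling adds 24 days: October 9, 2030 + 24 days = November 2, 2030.
Tolling adds 8 days: November 2, 2030 + 8 days = November 10, 2030.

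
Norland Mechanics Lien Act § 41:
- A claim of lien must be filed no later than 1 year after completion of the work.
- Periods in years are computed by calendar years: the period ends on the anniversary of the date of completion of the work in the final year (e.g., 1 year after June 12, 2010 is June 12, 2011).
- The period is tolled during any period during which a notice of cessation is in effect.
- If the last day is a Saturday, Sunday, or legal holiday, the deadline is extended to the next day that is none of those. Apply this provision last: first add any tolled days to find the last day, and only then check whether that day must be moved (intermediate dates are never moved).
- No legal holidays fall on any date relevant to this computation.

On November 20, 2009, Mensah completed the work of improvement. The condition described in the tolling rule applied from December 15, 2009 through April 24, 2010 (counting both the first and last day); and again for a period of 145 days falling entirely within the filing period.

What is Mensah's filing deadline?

August 23, 2011

1 year after November 20, 2009 is November 20, 2010.
From December 15, 2009 through April 24, 2010 inclusive is 131 days; tolling adds 131 days: November 20, 2010 + 131 days = March 31, 2011.
Tolling adds 145 days: March 31, 2011 + 145 days = August 23, 2011.
August 23, 2011 is a Tuesday and not a legal holiday, so no extension applies.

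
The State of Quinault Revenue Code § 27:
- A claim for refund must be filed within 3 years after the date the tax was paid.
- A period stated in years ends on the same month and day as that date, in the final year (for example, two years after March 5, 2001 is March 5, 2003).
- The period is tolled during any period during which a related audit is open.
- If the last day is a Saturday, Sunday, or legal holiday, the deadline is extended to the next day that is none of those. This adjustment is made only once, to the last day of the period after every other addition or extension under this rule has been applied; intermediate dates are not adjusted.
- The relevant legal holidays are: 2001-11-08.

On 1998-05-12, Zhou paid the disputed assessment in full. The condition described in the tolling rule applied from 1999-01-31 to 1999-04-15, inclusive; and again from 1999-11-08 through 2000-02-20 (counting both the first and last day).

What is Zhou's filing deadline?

November 9, 2001

3 years after 1998-05-12 is May 12, 2001.
From January 31, 1999 through April 15, 1999 inclusive is 75 days; tolling adds 75 days: May 12, 2001 + 75 days = July 26, 2001.
From November 8, 1999 through February 20, 2000 inclusive is 105 days; tolling adds 105 days: July 26, 2001 + 105 days = November 8, 2001.
November 8, 2001 is a listed holiday. The next qualifying day is November 9, 2001.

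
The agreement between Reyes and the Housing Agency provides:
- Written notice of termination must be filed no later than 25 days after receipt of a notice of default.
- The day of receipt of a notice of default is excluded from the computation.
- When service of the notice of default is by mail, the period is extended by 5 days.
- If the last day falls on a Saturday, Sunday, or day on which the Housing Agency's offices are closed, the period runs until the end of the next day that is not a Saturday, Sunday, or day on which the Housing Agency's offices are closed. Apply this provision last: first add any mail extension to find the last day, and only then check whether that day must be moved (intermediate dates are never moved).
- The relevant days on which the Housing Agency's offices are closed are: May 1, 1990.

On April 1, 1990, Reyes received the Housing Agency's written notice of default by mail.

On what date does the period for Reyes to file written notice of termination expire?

May 2, 1990

25 days after April 1, 1990 is April 26, 1990.
Service was by mail, adding 5 days: April 26, 1990 + 5 days = May 1, 1990.
May 1, 1990 is a listed holiday. The next qualifying day is May 2, 1990.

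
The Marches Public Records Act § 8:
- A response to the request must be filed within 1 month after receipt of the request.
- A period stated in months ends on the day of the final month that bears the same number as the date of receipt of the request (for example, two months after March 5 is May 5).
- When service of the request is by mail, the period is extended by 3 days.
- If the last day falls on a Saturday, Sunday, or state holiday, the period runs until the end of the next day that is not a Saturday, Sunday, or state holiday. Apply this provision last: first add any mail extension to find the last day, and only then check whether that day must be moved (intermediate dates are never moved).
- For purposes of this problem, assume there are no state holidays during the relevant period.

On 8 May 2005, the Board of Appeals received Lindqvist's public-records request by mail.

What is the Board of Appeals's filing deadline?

June 13, 2005

1 month after 8 May 2005 is June 8, 2005.
Service was by mail, adding 3 days: June 8, 2005 + 3 days = June 11, 2005.
June 11, 2005 is Saturday; June 12, 2005 is Sunday. The next qualifying day is June 13, 2005.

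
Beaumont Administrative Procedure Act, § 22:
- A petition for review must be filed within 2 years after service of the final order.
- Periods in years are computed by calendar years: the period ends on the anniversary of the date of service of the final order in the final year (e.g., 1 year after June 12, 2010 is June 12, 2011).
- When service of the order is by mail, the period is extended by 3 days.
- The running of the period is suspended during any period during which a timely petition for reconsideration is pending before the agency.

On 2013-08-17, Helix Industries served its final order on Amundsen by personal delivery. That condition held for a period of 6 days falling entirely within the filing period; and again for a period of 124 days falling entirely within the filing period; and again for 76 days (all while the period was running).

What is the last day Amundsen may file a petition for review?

2 years after 2013-08-17 is August 17, 2015.
Service was not by mail, so no mail extension applies.
Tolling adds 6 days: August 17, 2015 + 6 days = August 23, 2015.
Tolling adds 124 days: August 23, 2015 + 124 days = December 25, 2015.
Tolling adds 76 days: December 25, 2015 + 76 days = March 10, 2016.

March 10, 2016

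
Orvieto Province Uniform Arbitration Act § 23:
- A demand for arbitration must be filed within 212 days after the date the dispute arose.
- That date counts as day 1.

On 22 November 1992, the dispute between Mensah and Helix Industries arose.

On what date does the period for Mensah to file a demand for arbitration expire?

Counting 22 November 1992 as day 1, day 212 is June 21, 1993.

June 21, 1993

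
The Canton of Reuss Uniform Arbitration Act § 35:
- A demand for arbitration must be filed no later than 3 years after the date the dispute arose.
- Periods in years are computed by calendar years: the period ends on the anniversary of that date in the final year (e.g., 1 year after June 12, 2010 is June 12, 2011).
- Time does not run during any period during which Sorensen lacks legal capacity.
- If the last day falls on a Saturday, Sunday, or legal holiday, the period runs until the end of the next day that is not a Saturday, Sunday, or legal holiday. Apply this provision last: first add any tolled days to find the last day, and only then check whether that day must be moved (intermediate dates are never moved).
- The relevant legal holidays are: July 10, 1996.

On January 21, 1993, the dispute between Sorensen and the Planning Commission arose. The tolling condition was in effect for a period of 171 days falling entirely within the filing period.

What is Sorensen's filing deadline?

July 11, 1996

3 years after January 21, 1993 is January 21, 1996.
Tolling adds 171 days: January 21, 1996 + 171 days = July 10, 1996.
July 10, 1996 is a listed holiday. The next qualifying day is July 11, 1996.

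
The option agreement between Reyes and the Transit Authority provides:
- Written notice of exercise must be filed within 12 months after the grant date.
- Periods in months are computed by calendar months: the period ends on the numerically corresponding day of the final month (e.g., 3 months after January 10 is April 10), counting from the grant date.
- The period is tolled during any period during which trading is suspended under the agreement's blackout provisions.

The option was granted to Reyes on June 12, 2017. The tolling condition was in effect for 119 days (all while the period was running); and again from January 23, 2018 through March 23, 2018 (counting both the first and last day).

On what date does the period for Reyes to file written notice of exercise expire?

12 months after June 12, 2017 is June 12, 2018.
Tolling adds 119 days: June 12, 2018 + 119 days = October 9, 2018.
From January 23, 2018 through March 23, 2018 inclusive is 60 days; tolling adds 60 days: October 9, 2018 + 60 days = December 8, 2018.

December 8, 2018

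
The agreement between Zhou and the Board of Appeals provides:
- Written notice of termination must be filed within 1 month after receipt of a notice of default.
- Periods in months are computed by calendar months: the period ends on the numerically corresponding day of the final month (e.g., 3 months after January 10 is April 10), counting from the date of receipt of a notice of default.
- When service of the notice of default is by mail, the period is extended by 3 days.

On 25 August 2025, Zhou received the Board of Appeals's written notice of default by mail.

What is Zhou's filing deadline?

September 28, 2025

1 month after 25 August 2025 is September 25, 2025.
Service was by mail, adding 3 days: September 25, 2025 + 3 days = September 28, 2025.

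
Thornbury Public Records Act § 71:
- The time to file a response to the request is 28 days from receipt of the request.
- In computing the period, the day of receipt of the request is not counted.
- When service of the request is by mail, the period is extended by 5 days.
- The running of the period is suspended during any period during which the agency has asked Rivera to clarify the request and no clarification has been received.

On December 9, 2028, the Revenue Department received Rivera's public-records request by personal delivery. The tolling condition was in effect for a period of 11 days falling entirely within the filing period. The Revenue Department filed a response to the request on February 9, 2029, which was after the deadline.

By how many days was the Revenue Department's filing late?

28 days after December 9, 2028 is January 6, 2029.
Service was not by mail, so no mail extension applies.
Tolling adds 11 days: January 6, 2029 + 11 days = January 17, 2029.
The deadline is January 17, 2029; from January 17, 2029 to February 9, 2029 is 23 days.

23 days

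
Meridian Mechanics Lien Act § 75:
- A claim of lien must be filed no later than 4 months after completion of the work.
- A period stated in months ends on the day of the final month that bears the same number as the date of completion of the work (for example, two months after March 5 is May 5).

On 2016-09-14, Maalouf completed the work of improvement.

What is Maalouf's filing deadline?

January 14, 2017

4 months after 2016-09-14 is January 14, 2017.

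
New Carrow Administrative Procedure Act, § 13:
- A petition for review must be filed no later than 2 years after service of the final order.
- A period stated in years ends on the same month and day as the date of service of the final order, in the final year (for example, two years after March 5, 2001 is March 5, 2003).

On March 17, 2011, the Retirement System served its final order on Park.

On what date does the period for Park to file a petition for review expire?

March 17, 2013

2 years after March 17, 2011 is March 17, 2013.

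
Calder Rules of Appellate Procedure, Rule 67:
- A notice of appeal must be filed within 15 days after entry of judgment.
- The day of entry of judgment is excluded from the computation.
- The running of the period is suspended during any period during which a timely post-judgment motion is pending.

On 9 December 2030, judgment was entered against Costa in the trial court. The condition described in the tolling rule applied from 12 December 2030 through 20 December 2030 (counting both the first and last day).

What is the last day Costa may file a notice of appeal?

January 2, 2031

15 days after 9 December 2030 is December 24, 2030.
From December 12, 2030 through December 20, 2030 inclusive is 9 days; tolling adds 9 days: December 24, 2030 + 9 days = January 2, 2031.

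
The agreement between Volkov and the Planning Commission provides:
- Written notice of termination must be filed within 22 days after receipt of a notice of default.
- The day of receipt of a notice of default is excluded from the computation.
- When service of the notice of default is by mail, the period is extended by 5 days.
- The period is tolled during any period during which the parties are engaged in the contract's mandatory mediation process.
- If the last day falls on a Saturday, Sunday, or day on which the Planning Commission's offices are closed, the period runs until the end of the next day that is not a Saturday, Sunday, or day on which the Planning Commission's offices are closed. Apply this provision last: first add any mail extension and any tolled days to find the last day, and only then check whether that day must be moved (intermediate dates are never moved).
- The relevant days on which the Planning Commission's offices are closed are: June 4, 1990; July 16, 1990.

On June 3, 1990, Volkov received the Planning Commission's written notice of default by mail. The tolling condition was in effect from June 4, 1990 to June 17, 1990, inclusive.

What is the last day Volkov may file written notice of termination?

July 17, 1990

22 days after June 3, 1990 is June 25, 1990.
Service was by mail, adding 5 days: June 25, 1990 + 5 days = June 30, 1990.
From June 4, 1990 through June 17, 1990 inclusive is 14 days; tolling adds 14 days: June 30, 1990 + 14 days = July 14, 1990.
July 14, 1990 is Saturday; July 15, 1990 is Sunday; July 16, 1990 is a listed holiday. The next qualifying day is July 17, 1990.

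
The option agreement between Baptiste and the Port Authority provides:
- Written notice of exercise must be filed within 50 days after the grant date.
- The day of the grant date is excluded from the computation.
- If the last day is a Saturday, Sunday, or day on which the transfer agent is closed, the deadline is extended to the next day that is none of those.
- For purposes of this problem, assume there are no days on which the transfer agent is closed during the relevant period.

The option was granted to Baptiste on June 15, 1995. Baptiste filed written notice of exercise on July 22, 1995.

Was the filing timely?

Yes

50 days after June 15, 1995 is August 4, 1995.
August 4, 1995 is a Friday and not a day on which the transfer agent is closed, so no extension applies.
The deadline is August 4, 1995; the filing on July 22, 1995 is on or before that date.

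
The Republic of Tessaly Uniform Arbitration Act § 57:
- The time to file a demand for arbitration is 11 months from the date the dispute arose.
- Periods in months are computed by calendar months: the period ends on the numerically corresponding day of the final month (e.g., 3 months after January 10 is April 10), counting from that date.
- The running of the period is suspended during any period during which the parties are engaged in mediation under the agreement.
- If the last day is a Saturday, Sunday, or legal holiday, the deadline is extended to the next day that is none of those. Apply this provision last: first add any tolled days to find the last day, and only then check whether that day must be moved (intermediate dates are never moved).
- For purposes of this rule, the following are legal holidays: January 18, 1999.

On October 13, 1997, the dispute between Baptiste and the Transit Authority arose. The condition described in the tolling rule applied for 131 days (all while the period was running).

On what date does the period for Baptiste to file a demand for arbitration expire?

11 months after October 13, 1997 is September 13, 1998.
Tolling adds 131 days: September 13, 1998 + 131 days = January 22, 1999.
January 22, 1999 is a Friday and not a legal holiday, so no extension applies.

January 22, 1999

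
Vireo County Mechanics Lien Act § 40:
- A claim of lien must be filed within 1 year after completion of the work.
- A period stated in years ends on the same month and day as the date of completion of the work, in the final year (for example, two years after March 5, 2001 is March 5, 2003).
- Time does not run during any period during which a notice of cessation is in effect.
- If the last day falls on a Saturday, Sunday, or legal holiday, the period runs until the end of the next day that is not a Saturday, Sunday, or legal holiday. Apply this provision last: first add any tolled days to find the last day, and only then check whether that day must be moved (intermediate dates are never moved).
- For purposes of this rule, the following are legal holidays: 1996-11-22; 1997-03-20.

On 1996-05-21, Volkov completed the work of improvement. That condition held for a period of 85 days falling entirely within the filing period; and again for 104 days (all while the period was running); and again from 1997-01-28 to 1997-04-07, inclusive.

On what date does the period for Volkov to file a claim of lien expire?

February 4, 1998

1 year after 1996-05-21 is May 21, 1997.
Tolling adds 85 days: May 21, 1997 + 85 days = August 14, 1997.
Tolling adds 104 days: August 14, 1997 + 104 days = November 26, 1997.
From January 28, 1997 through April 7, 1997 inclusive is 70 days; tolling adds 70 days: November 26, 1997 + 70 days = February 4, 1998.
February 4, 1998 is a Wednesday and not a legal holiday, so no extension applies.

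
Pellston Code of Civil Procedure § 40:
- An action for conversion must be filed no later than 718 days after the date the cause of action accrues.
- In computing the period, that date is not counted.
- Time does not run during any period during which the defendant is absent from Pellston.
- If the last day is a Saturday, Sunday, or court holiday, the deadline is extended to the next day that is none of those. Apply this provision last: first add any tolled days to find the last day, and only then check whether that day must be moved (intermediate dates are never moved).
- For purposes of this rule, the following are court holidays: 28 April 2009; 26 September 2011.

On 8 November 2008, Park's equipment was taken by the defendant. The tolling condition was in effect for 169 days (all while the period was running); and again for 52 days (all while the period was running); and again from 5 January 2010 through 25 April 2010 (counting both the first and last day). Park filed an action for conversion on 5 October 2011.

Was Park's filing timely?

No

718 days after 8 November 2008 is October 27, 2010.
Tolling adds 169 days: October 27, 2010 + 169 days = April 14, 2011.
Tolling adds 52 days: April 14, 2011 + 52 days = June 5, 2011.
From January 5, 2010 through April 25, 2010 inclusive is 111 days; tolling adds 111 days: June 5, 2011 + 111 days = September 24, 2011.
September 24, 2011 is Saturday; September 25, 2011 is Sunday; September 26, 2011 is a listed holiday. The next qualifying day is September 27, 2011.
The deadline is September 27, 2011; the filing on October 5, 2011 is after that date.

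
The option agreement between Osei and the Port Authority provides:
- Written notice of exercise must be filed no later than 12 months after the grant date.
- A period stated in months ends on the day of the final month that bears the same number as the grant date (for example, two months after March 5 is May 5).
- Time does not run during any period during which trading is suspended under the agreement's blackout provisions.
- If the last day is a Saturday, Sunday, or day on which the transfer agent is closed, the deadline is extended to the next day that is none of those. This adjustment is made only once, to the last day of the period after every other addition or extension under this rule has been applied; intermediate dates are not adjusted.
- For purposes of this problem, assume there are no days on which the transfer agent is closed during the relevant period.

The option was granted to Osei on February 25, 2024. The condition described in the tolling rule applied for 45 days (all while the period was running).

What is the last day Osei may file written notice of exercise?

April 11, 2025

12 months after February 25, 2024 is February 25, 2025.
Tolling adds 45 days: February 25, 2025 + 45 days = April 11, 2025.
April 11, 2025 is a Friday and not a day on which the transfer agent is closed, so no extension applies.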